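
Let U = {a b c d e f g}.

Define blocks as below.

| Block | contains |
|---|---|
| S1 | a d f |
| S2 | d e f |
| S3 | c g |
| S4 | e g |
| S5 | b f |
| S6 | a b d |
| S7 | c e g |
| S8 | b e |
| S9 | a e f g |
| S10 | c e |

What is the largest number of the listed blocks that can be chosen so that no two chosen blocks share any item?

3

S1, S3, S8 are pairwise disjoint (S1={a,d,f}; S3={c,g}; S8={b,e}).
Every remaining block overlaps one of these, and no 4 of the listed blocks are pairwise disjoint, so 3 is the maximum.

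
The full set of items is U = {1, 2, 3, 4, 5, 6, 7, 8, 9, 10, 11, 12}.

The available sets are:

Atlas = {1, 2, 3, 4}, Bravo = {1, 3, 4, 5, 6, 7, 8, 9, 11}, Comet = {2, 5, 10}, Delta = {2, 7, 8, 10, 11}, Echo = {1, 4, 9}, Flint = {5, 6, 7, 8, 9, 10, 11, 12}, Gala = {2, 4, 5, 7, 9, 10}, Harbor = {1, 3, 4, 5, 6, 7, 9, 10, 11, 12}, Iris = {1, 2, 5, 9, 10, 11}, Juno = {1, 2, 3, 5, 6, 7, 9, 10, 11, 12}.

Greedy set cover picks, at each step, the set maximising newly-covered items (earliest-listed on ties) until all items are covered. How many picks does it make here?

2

Greedy: pick Harbor (covers 10 new) → pick Delta (covers 2 new). Total picks: 2.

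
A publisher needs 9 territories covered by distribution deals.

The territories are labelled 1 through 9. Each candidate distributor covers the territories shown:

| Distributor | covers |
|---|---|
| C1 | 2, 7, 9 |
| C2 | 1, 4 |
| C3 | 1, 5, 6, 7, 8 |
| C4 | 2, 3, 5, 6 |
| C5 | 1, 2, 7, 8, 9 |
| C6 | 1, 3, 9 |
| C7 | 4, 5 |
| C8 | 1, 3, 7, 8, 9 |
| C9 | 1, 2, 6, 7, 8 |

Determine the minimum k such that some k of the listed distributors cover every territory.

3

Take {C2, C4, C5}. Their union is {1, 2, 3, 4, 5, 6, 7, 8, 9}, which is all 9 territories.
No 2 of the 9 distributors cover everything (all 36 combinations miss at least one territory), so 3 is optimal.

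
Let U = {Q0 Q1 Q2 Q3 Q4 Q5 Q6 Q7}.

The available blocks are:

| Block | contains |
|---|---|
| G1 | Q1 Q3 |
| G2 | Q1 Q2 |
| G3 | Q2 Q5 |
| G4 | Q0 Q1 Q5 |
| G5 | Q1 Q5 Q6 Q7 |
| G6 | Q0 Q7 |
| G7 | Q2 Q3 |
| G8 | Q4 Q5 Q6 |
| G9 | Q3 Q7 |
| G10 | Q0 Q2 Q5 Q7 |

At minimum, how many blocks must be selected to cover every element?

Take {G1, G8, G10}. Their union is {Q0, Q1, Q2, Q3, Q4, Q5, Q6, Q7}, which is all 8 elements.
Only G8 contains Q4, so G8 is forced; the remaining 5 elements need at least 2 more blocks (each remaining block adds at most 3) — so at least 3 blocks are needed, and 3 is optimal.

3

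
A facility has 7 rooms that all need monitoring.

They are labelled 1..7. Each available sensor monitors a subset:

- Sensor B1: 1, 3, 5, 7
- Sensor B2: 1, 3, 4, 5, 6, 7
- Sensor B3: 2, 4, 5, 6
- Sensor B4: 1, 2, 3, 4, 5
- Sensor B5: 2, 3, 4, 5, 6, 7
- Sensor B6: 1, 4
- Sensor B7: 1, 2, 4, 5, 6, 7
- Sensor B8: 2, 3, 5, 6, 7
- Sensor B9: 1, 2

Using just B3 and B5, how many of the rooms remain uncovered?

Union of B3, B5 = {2, 3, 4, 5, 6, 7}.
Not covered: 1 — 1 room.

1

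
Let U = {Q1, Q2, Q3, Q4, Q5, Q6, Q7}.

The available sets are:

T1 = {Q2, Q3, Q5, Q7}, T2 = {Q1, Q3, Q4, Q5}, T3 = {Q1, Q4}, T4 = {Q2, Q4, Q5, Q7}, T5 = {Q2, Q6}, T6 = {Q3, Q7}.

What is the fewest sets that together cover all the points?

3

T2 and T4 and T5 together: T2 ∪ T4 ∪ T5 = {Q1, Q2, Q3, Q4, Q5, Q6, Q7} — every point is covered.
Only T5 contains Q6, so T5 is forced; the remaining 5 points need at least 2 more sets (each remaining set adds at most 4) — so at least 3 sets are needed, and 3 is optimal.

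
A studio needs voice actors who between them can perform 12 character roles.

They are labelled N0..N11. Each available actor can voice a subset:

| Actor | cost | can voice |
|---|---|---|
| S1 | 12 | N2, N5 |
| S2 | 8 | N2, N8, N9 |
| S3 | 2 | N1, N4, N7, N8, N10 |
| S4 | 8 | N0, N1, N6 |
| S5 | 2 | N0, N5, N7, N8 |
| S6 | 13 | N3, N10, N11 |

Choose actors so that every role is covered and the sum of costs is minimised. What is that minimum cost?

33

S2, S3, S4, S5, S6 together cover every role (S2 ∪ S3 ∪ S4 ∪ S5 ∪ S6 = {N0, N1, N2, N3, N4, N5, N6, N7, N8, N9, N10, N11}); total cost 8 + 2 + 8 + 2 + 13 = 33.
No covering selection has total cost below 33.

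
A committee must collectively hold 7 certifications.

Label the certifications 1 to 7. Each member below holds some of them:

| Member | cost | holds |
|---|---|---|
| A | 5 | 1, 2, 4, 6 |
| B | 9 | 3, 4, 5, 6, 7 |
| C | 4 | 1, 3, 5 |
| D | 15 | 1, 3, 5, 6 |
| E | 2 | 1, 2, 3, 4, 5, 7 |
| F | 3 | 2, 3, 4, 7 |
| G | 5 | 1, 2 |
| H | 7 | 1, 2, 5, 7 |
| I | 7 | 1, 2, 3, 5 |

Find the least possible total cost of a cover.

7

A, E together cover every certification (A ∪ E = {1, 2, 3, 4, 5, 6, 7}); total cost 5 + 2 = 7.
No covering selection has total cost below 7.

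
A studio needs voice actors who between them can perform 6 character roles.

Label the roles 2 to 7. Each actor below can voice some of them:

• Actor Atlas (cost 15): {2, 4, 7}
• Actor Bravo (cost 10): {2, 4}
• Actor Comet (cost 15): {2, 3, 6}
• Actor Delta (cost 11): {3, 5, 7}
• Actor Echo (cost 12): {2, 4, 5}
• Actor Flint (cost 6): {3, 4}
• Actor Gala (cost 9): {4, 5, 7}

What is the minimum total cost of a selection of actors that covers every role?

Comet, Gala together cover every role (Comet ∪ Gala = {2, 3, 4, 5, 6, 7}); total cost 15 + 9 = 24.
The greedy pick Flint, Gala, Comet costs 30; no covering selection beats 24.

24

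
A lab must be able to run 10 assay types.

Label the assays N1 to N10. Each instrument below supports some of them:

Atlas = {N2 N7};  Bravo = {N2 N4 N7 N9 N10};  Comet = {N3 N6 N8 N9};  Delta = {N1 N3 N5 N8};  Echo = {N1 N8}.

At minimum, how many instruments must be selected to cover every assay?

3

Take {Bravo, Comet, Delta}. Their union is {N1, N2, N3, N4, N5, N6, N7, N8, N9, N10}, which is all 10 assays.
Only Bravo contains N4, so Bravo is forced; the remaining 5 assays need at least 2 more instruments (each remaining instrument adds at most 4) — so at least 3 instruments are needed, and 3 is optimal.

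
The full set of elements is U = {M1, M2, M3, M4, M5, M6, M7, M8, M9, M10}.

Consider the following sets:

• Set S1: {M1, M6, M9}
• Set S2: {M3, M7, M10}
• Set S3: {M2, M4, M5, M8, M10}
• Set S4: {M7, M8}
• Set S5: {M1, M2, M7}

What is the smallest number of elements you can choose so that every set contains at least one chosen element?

3

Take H = {M1, M2, M7}. Each listed set contains at least one of these, so H is a hitting set of size 3.
No choice of 2 elements meets every set, so 3 is the minimum.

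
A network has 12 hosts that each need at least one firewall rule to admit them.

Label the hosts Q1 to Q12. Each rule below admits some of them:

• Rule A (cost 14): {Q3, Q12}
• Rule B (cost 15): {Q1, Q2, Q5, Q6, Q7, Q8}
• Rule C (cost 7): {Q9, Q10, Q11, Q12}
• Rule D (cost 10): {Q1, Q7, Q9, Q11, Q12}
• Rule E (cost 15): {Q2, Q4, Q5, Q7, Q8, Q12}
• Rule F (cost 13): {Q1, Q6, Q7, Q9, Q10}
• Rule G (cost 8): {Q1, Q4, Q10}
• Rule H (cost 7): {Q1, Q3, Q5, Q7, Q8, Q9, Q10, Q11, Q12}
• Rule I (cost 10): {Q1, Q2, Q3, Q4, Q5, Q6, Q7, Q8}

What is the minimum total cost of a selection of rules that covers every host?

17

C, I together cover every host (C ∪ I = {Q1, Q2, Q3, Q4, Q5, Q6, Q7, Q8, Q9, Q10, Q11, Q12}); total cost 7 + 10 = 17.
No covering selection has total cost below 17.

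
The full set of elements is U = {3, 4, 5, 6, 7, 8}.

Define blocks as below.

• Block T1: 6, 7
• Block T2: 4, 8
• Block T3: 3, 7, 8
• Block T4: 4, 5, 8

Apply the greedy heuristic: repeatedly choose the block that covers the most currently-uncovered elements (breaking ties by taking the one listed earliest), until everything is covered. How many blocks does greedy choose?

Greedy: pick T3 (covers 3 new) → pick T4 (covers 2 new) → pick T1 (covers 1 new). Total picks: 3.

3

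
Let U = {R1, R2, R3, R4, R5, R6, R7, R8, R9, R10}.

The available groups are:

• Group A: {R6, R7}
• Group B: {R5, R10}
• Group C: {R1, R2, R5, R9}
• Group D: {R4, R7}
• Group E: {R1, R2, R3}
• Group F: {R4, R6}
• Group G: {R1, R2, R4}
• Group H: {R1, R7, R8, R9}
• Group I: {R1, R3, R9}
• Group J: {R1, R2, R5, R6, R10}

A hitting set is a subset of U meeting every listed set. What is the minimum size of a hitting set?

4

The 4 elements {R1, R6, R7, R10} hit every group.
No choice of 3 elements meets every group, so 4 is the minimum.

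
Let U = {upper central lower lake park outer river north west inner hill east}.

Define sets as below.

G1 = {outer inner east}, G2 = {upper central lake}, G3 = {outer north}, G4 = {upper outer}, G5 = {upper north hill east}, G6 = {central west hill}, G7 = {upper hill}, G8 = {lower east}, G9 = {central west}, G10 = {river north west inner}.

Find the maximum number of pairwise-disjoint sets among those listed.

4

G3, G7, G8, G9 are pairwise disjoint (G3={outer,north}; G7={upper,hill}; G8={lower,east}; G9={central,west}).
Every remaining set overlaps one of these, and no 5 of the listed sets are pairwise disjoint, so 4 is the maximum.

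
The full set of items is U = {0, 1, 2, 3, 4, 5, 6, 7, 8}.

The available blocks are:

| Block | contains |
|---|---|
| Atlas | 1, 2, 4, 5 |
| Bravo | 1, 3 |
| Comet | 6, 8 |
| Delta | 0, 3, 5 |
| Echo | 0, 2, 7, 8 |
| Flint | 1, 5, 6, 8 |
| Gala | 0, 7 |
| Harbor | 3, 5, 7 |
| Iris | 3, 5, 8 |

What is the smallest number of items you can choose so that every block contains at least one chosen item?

4

Take H = {0, 1, 3, 8}. Each listed block contains at least one of these, so H is a hitting set of size 4.
No choice of 3 items meets every block, so 4 is the minimum.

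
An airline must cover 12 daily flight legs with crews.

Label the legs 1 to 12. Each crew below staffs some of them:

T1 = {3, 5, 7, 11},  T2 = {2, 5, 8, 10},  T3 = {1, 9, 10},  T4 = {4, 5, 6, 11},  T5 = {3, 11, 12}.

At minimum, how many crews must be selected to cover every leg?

T1 and T2 and T3 and T4 and T5 together: T1 ∪ T2 ∪ T3 ∪ T4 ∪ T5 = {1, 2, 3, 4, 5, 6, 7, 8, 9, 10, 11, 12} — every leg is covered.
No 4 of the 5 crews cover everything (all 5 combinations miss at least one leg), so 5 is optimal.

5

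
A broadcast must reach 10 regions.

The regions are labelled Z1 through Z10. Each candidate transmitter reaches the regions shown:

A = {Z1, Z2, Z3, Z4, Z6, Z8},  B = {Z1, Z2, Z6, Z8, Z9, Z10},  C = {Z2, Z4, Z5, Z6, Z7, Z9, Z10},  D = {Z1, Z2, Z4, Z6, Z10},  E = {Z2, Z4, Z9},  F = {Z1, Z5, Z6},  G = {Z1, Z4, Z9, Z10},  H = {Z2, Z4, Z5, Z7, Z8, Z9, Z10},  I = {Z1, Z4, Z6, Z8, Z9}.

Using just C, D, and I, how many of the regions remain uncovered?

1

Union of C, D, I = {Z1, Z2, Z4, Z5, Z6, Z7, Z8, Z9, Z10}.
Not covered: Z3 — 1 region.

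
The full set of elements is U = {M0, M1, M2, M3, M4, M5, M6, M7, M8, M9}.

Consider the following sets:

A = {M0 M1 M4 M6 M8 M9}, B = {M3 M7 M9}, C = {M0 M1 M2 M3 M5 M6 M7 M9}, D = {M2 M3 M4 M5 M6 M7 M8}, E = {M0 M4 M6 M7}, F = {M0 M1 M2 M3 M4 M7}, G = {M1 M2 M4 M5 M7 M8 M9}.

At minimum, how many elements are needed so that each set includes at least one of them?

2

H = {M7, M9} meets every set (each contains at least one member of H), and |H| = 2.
No single element lies in every set, so at least 2 are needed and 2 is optimal.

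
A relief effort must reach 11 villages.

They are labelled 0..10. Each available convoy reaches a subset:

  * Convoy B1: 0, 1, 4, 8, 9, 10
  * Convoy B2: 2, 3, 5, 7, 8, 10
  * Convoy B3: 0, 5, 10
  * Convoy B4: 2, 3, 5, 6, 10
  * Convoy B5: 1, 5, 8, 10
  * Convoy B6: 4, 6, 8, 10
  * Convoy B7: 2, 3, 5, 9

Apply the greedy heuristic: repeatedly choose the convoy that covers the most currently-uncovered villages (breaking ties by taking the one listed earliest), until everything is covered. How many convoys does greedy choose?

3

Greedy: pick B1 (covers 6 new) → pick B2 (covers 4 new) → pick B4 (covers 1 new). Total picks: 3.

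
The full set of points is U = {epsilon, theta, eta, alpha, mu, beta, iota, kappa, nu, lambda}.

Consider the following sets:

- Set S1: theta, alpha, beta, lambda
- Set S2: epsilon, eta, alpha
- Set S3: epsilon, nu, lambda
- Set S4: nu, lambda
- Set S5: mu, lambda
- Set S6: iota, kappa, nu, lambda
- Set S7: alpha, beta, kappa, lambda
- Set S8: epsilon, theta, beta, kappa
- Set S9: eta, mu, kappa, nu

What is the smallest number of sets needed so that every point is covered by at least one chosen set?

4

Take {S2, S5, S6, S8}. Their union is {epsilon, theta, eta, alpha, mu, beta, iota, kappa, nu, lambda}, which is all 10 points.
No 3 of the 9 sets cover everything (all 84 combinations miss at least one point), so 4 is optimal.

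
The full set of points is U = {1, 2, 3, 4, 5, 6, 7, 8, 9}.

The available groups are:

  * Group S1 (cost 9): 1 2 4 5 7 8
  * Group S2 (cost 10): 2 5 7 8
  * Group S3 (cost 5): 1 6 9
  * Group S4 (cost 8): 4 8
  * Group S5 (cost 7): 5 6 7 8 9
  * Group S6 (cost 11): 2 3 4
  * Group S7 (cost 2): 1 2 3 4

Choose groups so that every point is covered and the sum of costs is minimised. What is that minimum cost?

9

S5, S7 together cover every point (S5 ∪ S7 = {1, 2, 3, 4, 5, 6, 7, 8, 9}); total cost 7 + 2 = 9.
No covering selection has total cost below 9.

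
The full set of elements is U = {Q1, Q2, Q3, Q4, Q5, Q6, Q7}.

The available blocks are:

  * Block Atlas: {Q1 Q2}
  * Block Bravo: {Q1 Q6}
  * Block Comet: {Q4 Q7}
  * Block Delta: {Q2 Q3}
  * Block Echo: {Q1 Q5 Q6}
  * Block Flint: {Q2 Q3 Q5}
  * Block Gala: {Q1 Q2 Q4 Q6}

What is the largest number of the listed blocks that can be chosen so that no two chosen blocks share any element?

Bravo, Comet, Delta are pairwise disjoint (Bravo={Q1,Q6}; Comet={Q4,Q7}; Delta={Q2,Q3}).
Every remaining block overlaps one of these, and no 4 of the listed blocks are pairwise disjoint, so 3 is the maximum.

3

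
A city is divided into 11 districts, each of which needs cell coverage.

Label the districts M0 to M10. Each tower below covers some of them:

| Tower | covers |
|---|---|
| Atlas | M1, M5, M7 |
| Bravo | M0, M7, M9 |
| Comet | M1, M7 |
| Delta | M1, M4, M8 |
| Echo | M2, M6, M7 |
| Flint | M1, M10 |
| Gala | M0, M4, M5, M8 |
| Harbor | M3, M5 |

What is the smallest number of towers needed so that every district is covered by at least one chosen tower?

Bravo and Echo and Flint and Gala and Harbor together: Bravo ∪ Echo ∪ Flint ∪ Gala ∪ Harbor = {M0, M1, M2, M3, M4, M5, M6, M7, M8, M9, M10} — every district is covered.
No 4 of the 8 towers cover everything (all 70 combinations miss at least one district), so 5 is optimal.

5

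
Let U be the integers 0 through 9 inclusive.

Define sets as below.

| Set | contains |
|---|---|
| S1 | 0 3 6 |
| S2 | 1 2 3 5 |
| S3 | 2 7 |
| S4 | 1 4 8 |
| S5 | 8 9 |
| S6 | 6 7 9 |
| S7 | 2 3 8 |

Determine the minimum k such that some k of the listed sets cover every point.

4

S1, S2, S4, and S6 cover everything between them: the union {0, 1, 2, 3, 4, 5, 6, 7, 8, 9} is all of U.
Only S1 contains 0, so S1 is forced; the remaining 7 points need at least 3 more sets (each remaining set adds at most 3) — so at least 4 sets are needed, and 4 is optimal.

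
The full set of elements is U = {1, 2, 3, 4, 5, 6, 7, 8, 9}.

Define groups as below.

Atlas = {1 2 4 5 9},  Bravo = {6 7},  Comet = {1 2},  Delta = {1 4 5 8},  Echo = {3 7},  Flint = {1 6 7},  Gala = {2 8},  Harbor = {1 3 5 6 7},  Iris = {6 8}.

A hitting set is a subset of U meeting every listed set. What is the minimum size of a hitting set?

Take H = {1, 7, 8}. Each listed group contains at least one of these, so H is a hitting set of size 3.
The groups Comet, Echo, Iris are pairwise disjoint, so any hitting set needs a separate element for each — at least 3. Hence 3 is optimal.

3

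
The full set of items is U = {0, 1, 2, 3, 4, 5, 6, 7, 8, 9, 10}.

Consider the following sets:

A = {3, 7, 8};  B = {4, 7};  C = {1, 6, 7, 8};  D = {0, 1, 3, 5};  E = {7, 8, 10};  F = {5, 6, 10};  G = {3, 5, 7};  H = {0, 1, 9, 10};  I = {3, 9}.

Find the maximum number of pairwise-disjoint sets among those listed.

3

B, F, I are pairwise disjoint (B={4,7}; F={5,6,10}; I={3,9}).
Every remaining set overlaps one of these, and no 4 of the listed sets are pairwise disjoint, so 3 is the maximum.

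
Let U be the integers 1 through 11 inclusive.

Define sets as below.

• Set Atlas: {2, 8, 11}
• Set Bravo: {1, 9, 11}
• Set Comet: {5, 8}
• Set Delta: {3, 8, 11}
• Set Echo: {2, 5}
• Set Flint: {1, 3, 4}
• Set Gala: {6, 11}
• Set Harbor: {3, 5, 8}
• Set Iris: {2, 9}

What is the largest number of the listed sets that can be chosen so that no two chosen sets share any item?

Comet, Flint, Gala, Iris are pairwise disjoint (Comet={5,8}; Flint={1,3,4}; Gala={6,11}; Iris={2,9}).
Every remaining set overlaps one of these, and no 5 of the listed sets are pairwise disjoint, so 4 is the maximum.

4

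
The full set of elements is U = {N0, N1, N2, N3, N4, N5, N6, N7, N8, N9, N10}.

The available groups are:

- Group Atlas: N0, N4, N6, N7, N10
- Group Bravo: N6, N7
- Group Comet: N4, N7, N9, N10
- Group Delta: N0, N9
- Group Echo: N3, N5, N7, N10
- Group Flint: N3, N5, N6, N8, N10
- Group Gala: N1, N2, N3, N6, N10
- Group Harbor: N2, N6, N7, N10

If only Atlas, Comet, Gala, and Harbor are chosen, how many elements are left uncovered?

2

Union of Atlas, Comet, Gala, Harbor = {N0, N1, N2, N3, N4, N6, N7, N9, N10}.
Not covered: N5, N8 — 2 elements.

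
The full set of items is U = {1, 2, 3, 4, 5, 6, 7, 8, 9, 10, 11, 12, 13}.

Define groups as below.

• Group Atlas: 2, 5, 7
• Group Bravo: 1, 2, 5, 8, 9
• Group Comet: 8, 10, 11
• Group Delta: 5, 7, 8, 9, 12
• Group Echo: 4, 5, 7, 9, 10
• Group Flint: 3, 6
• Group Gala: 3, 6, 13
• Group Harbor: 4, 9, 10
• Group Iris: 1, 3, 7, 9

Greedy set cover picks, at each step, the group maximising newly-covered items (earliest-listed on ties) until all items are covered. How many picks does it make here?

Greedy: pick Bravo (covers 5 new) → pick Echo (covers 3 new) → pick Gala (covers 3 new) → pick Comet (covers 1 new) → pick Delta (covers 1 new). Total picks: 5.

5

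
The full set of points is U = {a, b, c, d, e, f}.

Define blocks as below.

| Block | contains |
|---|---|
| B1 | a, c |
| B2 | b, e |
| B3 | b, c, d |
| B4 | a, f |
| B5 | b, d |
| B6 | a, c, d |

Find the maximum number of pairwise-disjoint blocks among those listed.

2

B2, B4 are pairwise disjoint (B2={b,e}; B4={a,f}).
Every remaining block overlaps one of these, and no 3 of the listed blocks are pairwise disjoint, so 2 is the maximum.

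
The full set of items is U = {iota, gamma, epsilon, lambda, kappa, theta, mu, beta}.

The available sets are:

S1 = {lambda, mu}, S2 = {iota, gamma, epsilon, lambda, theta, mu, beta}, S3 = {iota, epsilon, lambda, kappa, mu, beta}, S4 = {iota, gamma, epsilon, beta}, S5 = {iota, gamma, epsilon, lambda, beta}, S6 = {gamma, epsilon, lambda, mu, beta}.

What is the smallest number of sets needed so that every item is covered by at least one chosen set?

2

Take {S2, S3}. Their union is {iota, gamma, epsilon, lambda, kappa, theta, mu, beta}, which is all 8 items.
No single set has all 8 items (the largest, S2, has 7), so 2 is optimal.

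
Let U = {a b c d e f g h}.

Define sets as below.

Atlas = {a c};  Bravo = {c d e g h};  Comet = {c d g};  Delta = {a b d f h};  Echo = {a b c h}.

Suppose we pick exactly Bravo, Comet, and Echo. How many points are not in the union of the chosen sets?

1

Union of Bravo, Comet, Echo = {a, b, c, d, e, g, h}.
Not covered: f — 1 point.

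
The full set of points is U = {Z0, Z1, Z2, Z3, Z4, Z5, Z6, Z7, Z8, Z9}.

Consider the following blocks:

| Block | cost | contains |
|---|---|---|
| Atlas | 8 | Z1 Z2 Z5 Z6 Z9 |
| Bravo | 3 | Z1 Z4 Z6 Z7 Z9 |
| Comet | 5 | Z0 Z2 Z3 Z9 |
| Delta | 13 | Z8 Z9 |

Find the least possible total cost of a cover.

29

Atlas, Bravo, Comet, Delta together cover every point (Atlas ∪ Bravo ∪ Comet ∪ Delta = {Z0, Z1, Z2, Z3, Z4, Z5, Z6, Z7, Z8, Z9}); total cost 8 + 3 + 5 + 13 = 29.
No covering selection has total cost below 29.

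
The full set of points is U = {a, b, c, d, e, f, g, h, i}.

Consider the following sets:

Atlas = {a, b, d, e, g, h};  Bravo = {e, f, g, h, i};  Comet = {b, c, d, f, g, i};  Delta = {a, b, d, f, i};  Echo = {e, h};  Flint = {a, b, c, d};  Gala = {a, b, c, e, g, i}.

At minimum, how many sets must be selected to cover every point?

2

Take {Bravo, Flint}. Their union is {a, b, c, d, e, f, g, h, i}, which is all 9 points.
No single set has all 9 points (the largest, Atlas, has 6), so 2 is optimal.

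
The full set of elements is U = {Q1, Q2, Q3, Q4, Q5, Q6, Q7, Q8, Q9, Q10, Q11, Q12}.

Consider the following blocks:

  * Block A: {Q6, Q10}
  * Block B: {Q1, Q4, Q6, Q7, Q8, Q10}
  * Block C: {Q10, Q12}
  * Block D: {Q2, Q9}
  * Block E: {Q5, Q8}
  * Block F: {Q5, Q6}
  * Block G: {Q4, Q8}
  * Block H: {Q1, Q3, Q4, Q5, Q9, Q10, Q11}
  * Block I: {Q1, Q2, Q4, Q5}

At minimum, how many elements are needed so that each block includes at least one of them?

4

The 4 elements {Q5, Q8, Q9, Q10} hit every block.
The blocks C, D, F, G are pairwise disjoint, so any hitting set needs a separate element for each — at least 4. Hence 4 is optimal.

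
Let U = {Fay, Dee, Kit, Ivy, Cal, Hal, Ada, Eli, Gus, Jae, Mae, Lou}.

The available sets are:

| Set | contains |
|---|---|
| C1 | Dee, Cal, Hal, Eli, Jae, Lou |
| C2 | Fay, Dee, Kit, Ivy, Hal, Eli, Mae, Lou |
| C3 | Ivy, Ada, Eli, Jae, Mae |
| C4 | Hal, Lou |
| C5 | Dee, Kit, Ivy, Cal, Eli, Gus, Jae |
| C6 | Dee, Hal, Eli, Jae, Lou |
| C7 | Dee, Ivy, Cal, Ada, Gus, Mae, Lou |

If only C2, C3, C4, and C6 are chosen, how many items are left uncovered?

2

Union of C2, C3, C4, C6 = {Fay, Dee, Kit, Ivy, Hal, Ada, Eli, Jae, Mae, Lou}.
Not covered: Cal, Gus — 2 items.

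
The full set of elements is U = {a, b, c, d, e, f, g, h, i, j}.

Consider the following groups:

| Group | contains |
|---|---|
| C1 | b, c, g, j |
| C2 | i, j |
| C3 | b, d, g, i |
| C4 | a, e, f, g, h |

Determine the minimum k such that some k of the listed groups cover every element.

3

C1, C3, and C4 cover everything between them: the union {a, b, c, d, e, f, g, h, i, j} is all of U.
Only C4 contains a, so C4 is forced; the remaining 5 elements need at least 2 more groups (each remaining group adds at most 3) — so at least 3 groups are needed, and 3 is optimal.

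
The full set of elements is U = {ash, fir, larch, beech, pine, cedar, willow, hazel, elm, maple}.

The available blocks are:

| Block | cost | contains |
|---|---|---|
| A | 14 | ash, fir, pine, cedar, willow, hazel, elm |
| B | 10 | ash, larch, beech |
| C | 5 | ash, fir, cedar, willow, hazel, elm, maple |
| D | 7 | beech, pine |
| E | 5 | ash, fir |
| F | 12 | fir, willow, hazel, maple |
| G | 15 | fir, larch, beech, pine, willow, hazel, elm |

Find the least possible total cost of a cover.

C, G together cover every element (C ∪ G = {ash, fir, larch, beech, pine, cedar, willow, hazel, elm, maple}); total cost 5 + 15 = 20.
The greedy pick C, D, B costs 22; no covering selection beats 20.

20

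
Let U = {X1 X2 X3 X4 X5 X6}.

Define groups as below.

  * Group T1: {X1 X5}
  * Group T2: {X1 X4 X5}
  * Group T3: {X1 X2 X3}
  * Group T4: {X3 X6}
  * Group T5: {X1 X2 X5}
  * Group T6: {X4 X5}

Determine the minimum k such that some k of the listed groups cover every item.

T4 and T5 and T6 together: T4 ∪ T5 ∪ T6 = {X1, X2, X3, X4, X5, X6} — every item is covered.
Only T4 contains X6, so T4 is forced; the remaining 4 items need at least 2 more groups (each remaining group adds at most 3) — so at least 3 groups are needed, and 3 is optimal.

3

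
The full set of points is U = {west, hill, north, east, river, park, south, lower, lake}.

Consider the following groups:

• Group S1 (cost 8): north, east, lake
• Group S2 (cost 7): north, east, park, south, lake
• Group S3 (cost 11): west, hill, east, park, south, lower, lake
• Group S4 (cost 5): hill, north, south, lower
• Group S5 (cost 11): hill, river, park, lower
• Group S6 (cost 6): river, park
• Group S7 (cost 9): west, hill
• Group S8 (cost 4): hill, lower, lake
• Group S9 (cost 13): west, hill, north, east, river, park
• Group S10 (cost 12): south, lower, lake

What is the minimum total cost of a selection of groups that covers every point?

22

S3, S4, S6 together cover every point (S3 ∪ S4 ∪ S6 = {west, hill, north, east, river, park, south, lower, lake}); total cost 11 + 5 + 6 = 22.
The greedy pick S4, S2, S6, S7 costs 27; no covering selection beats 22.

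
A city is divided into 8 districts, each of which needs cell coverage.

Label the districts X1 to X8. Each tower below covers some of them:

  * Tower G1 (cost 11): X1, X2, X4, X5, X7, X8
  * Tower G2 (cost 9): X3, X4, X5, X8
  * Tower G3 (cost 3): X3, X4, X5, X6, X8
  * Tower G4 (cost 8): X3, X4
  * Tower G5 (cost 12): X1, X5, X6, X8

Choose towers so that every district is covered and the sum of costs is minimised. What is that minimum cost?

14

G1, G3 together cover every district (G1 ∪ G3 = {X1, X2, X3, X4, X5, X6, X7, X8}); total cost 11 + 3 = 14.
No covering selection has total cost below 14.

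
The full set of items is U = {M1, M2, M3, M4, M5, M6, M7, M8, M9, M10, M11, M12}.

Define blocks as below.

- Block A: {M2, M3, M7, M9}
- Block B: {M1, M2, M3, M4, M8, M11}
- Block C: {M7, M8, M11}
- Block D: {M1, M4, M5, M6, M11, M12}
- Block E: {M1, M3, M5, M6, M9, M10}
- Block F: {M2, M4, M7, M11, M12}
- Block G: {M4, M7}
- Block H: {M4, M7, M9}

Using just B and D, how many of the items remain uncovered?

Union of B, D = {M1, M2, M3, M4, M5, M6, M8, M11, M12}.
Not covered: M7, M9, M10 — 3 items.

3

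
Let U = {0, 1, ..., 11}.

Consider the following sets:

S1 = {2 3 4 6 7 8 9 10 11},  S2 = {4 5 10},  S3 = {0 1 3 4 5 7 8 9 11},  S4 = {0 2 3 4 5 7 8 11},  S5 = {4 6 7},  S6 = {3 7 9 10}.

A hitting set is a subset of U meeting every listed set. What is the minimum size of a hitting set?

2

Take H = {4, 10}. Each listed set contains at least one of these, so H is a hitting set of size 2.
No single point lies in every set, so at least 2 are needed and 2 is optimal.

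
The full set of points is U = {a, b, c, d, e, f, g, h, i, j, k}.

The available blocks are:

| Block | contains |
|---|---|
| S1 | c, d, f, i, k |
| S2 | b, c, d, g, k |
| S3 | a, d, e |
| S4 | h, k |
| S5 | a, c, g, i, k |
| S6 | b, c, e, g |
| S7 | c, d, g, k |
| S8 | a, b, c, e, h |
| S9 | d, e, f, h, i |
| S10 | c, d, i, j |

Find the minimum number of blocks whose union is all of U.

4

S1, S6, S8, and S10 cover everything between them: the union {a, b, c, d, e, f, g, h, i, j, k} is all of U.
No 3 of the 10 blocks cover everything (all 120 combinations miss at least one point), so 4 is optimal.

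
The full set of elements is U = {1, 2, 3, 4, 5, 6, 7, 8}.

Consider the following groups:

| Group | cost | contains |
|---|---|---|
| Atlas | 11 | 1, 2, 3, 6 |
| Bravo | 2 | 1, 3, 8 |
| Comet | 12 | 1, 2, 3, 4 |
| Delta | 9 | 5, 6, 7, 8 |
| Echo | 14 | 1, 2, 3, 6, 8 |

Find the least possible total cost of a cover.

Comet, Delta together cover every element (Comet ∪ Delta = {1, 2, 3, 4, 5, 6, 7, 8}); total cost 12 + 9 = 21.
The greedy pick Bravo, Delta, Comet costs 23; no covering selection beats 21.

21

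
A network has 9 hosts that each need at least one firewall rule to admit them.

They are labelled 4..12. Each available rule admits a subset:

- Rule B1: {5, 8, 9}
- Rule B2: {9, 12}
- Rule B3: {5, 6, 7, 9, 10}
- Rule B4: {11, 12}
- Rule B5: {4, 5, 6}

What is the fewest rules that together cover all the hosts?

B1 and B3 and B4 and B5 together: B1 ∪ B3 ∪ B4 ∪ B5 = {4, 5, 6, 7, 8, 9, 10, 11, 12} — every host is covered.
No 3 of the 5 rules cover everything (all 10 combinations miss at least one host), so 4 is optimal.

4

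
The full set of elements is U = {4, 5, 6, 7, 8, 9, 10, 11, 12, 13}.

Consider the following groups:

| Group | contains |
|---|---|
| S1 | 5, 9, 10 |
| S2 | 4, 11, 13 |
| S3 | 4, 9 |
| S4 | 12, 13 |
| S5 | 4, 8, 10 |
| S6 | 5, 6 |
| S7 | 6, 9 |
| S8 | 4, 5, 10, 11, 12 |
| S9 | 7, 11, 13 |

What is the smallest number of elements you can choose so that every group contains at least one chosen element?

4

Take H = {4, 6, 9, 13}. Each listed group contains at least one of these, so H is a hitting set of size 4.
No choice of 3 elements meets every group, so 4 is the minimum.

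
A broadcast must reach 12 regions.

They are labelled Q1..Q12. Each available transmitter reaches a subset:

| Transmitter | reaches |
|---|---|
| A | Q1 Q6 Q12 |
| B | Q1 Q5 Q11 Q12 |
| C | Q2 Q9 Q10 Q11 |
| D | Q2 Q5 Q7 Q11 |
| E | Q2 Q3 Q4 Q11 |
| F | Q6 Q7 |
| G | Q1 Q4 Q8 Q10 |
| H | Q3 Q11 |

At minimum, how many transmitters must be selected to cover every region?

Take {A, C, D, G, H}. Their union is {Q1, Q2, Q3, Q4, Q5, Q6, Q7, Q8, Q9, Q10, Q11, Q12}, which is all 12 regions.
No 4 of the 8 transmitters cover everything (all 70 combinations miss at least one region), so 5 is optimal.

5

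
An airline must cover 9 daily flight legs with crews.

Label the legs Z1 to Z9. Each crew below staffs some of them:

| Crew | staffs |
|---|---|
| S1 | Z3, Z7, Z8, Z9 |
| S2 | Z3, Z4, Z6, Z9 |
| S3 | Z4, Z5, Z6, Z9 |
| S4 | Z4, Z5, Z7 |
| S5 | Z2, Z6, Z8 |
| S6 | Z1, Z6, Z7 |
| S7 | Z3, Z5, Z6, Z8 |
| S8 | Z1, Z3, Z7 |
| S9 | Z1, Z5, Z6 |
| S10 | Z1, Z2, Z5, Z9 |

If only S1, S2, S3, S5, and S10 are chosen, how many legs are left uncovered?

0

Union of S1, S2, S3, S5, S10 = {Z1, Z2, Z3, Z4, Z5, Z6, Z7, Z8, Z9} — that's every leg, so 0 are uncovered.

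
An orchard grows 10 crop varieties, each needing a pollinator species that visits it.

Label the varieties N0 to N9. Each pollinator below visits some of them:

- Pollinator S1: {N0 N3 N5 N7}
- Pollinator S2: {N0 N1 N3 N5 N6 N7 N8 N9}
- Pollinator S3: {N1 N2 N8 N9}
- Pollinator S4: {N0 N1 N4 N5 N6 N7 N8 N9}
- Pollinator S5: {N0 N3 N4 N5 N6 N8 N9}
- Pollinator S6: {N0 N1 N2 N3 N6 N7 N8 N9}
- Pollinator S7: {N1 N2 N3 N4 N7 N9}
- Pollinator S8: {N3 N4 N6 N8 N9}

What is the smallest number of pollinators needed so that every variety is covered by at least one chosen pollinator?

2

Take {S5, S6}. Their union is {N0, N1, N2, N3, N4, N5, N6, N7, N8, N9}, which is all 10 varieties.
No single pollinator has all 10 varieties (the largest, S2, has 8), so 2 is optimal.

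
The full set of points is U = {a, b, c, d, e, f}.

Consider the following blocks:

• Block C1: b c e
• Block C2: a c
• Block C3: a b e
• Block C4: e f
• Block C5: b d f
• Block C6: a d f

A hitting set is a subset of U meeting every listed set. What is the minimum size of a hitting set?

H = {a, e, f} meets every block (each contains at least one member of H), and |H| = 3.
No choice of 2 points meets every block, so 3 is the minimum.

3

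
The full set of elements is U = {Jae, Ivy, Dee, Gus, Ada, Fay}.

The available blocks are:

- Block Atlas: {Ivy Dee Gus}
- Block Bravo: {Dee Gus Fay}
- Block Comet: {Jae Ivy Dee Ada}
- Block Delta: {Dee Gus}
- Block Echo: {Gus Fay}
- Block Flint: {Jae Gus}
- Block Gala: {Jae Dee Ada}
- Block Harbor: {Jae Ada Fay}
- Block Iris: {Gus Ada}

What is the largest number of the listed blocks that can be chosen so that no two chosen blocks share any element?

2

Comet, Echo are pairwise disjoint (Comet={Jae,Ivy,Dee,Ada}; Echo={Gus,Fay}).
Every remaining block overlaps one of these, and no 3 of the listed blocks are pairwise disjoint, so 2 is the maximum.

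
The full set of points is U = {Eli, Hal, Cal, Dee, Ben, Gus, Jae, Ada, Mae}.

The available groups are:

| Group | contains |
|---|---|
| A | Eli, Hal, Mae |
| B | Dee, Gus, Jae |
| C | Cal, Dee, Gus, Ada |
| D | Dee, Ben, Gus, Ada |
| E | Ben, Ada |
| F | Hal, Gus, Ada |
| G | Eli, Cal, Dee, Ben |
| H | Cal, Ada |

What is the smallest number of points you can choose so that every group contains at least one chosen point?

3

Take T = {Eli, Gus, Ada}. Each listed group contains at least one of these, so T is a hitting set of size 3.
The groups A, B, E are pairwise disjoint, so any hitting set needs a separate point for each — at least 3. Hence 3 is optimal.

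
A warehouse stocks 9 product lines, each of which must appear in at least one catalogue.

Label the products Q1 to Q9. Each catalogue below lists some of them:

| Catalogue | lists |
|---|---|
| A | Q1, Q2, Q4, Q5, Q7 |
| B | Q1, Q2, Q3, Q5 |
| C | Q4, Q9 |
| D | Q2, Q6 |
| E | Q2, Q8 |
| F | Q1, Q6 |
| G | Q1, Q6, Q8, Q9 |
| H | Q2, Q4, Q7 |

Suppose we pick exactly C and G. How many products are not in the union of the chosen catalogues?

4

Union of C, G = {Q1, Q4, Q6, Q8, Q9}.
Not covered: Q2, Q3, Q5, Q7 — 4 products.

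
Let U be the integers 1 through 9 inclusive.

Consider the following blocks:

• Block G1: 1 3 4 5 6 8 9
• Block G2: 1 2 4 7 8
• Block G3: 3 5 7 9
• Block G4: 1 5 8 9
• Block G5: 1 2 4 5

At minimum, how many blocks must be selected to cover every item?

2

G1 and G2 together: G1 ∪ G2 = {1, 2, 3, 4, 5, 6, 7, 8, 9} — every item is covered.
No single block has all 9 items (the largest, G1, has 7), so 2 is optimal.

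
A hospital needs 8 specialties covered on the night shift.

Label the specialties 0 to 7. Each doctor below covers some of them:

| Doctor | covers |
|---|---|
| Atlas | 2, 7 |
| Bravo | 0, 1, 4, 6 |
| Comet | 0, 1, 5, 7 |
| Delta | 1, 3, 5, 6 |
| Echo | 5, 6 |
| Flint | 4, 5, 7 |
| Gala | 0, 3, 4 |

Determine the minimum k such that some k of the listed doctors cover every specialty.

3

Atlas and Delta and Gala together: Atlas ∪ Delta ∪ Gala = {0, 1, 2, 3, 4, 5, 6, 7} — every specialty is covered.
Only Atlas contains 2, so Atlas is forced; the remaining 6 specialties need at least 2 more doctors (each remaining doctor adds at most 4) — so at least 3 doctors are needed, and 3 is optimal.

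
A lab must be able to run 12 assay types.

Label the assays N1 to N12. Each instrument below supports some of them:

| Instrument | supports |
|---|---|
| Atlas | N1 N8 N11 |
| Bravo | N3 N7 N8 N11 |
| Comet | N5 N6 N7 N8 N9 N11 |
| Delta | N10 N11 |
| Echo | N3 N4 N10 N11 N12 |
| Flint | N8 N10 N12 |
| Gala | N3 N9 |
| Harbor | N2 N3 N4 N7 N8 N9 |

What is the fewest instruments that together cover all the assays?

Atlas and Comet and Echo and Harbor together: Atlas ∪ Comet ∪ Echo ∪ Harbor = {N1, N2, N3, N4, N5, N6, N7, N8, N9, N10, N11, N12} — every assay is covered.
No 3 of the 8 instruments cover everything (all 56 combinations miss at least one assay), so 4 is optimal.

4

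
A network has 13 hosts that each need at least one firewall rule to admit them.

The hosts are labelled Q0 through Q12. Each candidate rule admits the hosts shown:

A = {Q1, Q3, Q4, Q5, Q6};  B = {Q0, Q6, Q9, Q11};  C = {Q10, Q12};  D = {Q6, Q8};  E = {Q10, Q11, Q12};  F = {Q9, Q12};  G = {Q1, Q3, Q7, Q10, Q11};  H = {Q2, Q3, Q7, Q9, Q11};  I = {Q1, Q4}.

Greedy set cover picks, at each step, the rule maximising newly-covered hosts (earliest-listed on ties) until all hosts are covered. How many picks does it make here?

5

Greedy: pick A (covers 5 new) → pick H (covers 4 new) → pick C (covers 2 new) → pick B (covers 1 new) → pick D (covers 1 new). Total picks: 5.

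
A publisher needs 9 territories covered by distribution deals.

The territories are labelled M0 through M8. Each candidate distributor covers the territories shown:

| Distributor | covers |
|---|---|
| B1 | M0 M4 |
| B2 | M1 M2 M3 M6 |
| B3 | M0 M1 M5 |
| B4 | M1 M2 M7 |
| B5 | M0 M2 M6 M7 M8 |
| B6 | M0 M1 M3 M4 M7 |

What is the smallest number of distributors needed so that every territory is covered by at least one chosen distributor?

Take {B3, B5, B6}. Their union is {M0, M1, M2, M3, M4, M5, M6, M7, M8}, which is all 9 territories.
Only B3 contains M5, so B3 is forced; the remaining 6 territories need at least 2 more distributors (each remaining distributor adds at most 4) — so at least 3 distributors are needed, and 3 is optimal.

3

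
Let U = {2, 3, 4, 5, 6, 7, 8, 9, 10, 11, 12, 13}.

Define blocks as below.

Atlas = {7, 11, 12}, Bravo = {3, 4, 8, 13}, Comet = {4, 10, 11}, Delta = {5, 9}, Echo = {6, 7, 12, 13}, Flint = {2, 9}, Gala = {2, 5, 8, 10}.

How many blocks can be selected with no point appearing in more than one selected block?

Atlas, Bravo, Delta are pairwise disjoint (Atlas={7,11,12}; Bravo={3,4,8,13}; Delta={5,9}).
Every remaining block overlaps one of these, and no 4 of the listed blocks are pairwise disjoint, so 3 is the maximum.

3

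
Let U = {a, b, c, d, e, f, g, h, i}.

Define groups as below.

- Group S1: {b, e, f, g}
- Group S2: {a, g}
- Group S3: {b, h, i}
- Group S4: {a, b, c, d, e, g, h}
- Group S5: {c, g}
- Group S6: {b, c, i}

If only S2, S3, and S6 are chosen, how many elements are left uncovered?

Union of S2, S3, S6 = {a, b, c, g, h, i}.
Not covered: d, e, f — 3 elements.

3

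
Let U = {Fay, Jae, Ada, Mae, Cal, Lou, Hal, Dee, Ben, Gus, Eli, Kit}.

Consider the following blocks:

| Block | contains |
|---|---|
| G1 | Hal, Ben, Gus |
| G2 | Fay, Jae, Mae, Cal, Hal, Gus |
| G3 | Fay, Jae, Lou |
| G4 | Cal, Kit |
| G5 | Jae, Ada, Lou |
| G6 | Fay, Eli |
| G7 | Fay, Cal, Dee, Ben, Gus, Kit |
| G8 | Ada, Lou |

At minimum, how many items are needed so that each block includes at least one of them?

4

The 4 items {Cal, Lou, Gus, Eli} hit every block.
The blocks G1, G4, G5, G6 are pairwise disjoint, so any hitting set needs a separate item for each — at least 4. Hence 4 is optimal.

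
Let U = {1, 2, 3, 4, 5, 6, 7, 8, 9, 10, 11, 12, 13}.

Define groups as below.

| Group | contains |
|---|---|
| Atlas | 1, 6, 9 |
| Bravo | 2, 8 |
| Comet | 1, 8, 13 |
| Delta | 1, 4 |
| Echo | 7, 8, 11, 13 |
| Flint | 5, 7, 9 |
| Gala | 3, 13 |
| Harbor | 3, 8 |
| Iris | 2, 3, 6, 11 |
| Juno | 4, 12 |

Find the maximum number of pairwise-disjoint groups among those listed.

Atlas, Bravo, Gala, Juno are pairwise disjoint (Atlas={1,6,9}; Bravo={2,8}; Gala={3,13}; Juno={4,12}).
Every remaining group overlaps one of these, and no 5 of the listed groups are pairwise disjoint, so 4 is the maximum.

4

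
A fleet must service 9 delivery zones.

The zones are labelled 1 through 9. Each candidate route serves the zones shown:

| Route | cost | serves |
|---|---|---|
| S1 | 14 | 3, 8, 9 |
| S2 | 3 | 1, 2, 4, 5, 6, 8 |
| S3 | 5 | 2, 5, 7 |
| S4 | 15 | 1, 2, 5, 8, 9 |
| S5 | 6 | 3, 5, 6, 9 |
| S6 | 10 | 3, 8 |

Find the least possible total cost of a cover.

S2, S3, S5 together cover every zone (S2 ∪ S3 ∪ S5 = {1, 2, 3, 4, 5, 6, 7, 8, 9}); total cost 3 + 5 + 6 = 14.
No covering selection has total cost below 14.

14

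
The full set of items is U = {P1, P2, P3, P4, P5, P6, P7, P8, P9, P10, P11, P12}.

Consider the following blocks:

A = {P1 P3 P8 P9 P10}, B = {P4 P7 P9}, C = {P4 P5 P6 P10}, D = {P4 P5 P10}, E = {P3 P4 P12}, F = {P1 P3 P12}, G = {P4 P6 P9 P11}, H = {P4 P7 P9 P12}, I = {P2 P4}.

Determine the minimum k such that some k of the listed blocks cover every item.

5

A and C and G and H and I together: A ∪ C ∪ G ∪ H ∪ I = {P1, P2, P3, P4, P5, P6, P7, P8, P9, P10, P11, P12} — every item is covered.
No 4 of the 9 blocks cover everything (all 126 combinations miss at least one item), so 5 is optimal.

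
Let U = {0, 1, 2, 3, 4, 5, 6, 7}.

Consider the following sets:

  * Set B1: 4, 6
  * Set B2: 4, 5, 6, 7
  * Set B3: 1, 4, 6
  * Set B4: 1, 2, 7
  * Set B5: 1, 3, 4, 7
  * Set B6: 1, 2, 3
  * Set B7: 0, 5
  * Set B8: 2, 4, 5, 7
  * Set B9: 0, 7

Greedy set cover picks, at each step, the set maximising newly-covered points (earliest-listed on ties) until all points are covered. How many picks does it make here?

3

Greedy: pick B2 (covers 4 new) → pick B6 (covers 3 new) → pick B7 (covers 1 new). Total picks: 3.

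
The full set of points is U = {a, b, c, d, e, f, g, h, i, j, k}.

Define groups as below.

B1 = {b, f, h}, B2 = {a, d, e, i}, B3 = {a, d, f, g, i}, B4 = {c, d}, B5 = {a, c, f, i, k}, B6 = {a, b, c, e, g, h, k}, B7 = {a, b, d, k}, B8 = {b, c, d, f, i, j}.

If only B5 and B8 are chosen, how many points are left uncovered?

Union of B5, B8 = {a, b, c, d, f, i, j, k}.
Not covered: e, g, h — 3 points.

3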